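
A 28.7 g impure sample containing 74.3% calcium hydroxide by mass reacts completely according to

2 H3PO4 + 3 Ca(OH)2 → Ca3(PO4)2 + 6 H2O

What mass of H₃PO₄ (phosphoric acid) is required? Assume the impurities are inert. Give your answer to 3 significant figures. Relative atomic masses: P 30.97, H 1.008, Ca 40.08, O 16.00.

Mass of pure Ca(OH)2 = 28.7 g × 0.743 = 21.32 g.
M(Ca(OH)2) = 40.08 + 2(16.00) + 2(1.008) = 74.096 g/mol.
M(H3PO4) = 3(1.008) + 30.97 + 4(16.00) = 97.994 g/mol.
n(Ca(OH)2) = 21.32 g / 74.096 g/mol = 0.2878 mol.
From the equation the Ca(OH)2:H3PO4 mole ratio is 3:2, so n(H3PO4) = 0.2878 × 2/3 = 0.1919 mol.
Mass of H3PO4 = 0.1919 mol × 97.994 g/mol = 18.80 g.

18.8 g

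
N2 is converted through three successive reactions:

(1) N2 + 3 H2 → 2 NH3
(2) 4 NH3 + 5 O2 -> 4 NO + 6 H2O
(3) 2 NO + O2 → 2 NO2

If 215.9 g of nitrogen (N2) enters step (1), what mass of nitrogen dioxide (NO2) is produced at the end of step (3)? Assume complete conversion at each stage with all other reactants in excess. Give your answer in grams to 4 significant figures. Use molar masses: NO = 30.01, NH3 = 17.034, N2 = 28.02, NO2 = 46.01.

n(N2) = 215.9 / 28.02 = 7.7052 mol.
Reaction (1): N2→NH3 ratio 1:2 ⇒ n(NH3) = 15.410 mol.
Reaction (2): NH3→NO ratio 4:4 ⇒ n(NO) = 15.410 mol.
Reaction (3): NO→NO2 ratio 2:2 ⇒ n(NO2) = 15.410 mol.
Mass of NO2 = 15.410 × 46.01 = 709.03 g.

709.0 g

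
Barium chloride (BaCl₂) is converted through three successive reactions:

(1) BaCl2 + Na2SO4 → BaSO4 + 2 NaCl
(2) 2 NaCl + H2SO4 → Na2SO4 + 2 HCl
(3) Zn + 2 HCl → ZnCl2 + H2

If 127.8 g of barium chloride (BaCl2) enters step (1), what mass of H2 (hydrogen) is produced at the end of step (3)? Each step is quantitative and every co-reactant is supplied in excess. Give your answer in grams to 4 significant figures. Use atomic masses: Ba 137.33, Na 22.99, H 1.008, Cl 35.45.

M(BaCl2) = 137.33 + 2(35.45) = 208.23 g/mol.
M(H2) = 2(1.008) = 2.016 g/mol.
n(BaCl2) = 127.8 / 208.23 = 0.61374 mol.
Reaction (1): BaCl2→NaCl ratio 1:2 ⇒ n(NaCl) = 1.2275 mol.
Reaction (2): NaCl→HCl ratio 2:2 ⇒ n(HCl) = 1.2275 mol.
Reaction (3): HCl→H2 ratio 2:1 ⇒ n(H2) = 0.61374 mol.
Mass of H2 = 0.61374 × 2.016 = 1.2373 g.

1.237 g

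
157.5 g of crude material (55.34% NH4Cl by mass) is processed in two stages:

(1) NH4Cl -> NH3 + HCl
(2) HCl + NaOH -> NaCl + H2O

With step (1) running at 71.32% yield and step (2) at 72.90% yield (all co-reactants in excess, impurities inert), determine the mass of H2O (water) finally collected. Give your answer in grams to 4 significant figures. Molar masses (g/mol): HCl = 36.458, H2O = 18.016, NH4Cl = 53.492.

15.26 g

Pure NH4Cl = 157.5 × 0.5534 = 87.161 g.
n(NH4Cl) = 87.161 / 53.492 = 1.6294 mol.
Step 1 (NH4Cl:HCl = 1:1): theoretical n(HCl) = 1.6294 mol; at 71.32% yield, n(HCl) = 1.1621 mol.
Step 2 (HCl:H2O = 1:1): theoretical n(H2O) = 1.1621 mol, so theoretical mass = 1.1621 × 18.016 = 20.936 g.
At 72.90% yield, actual mass of H2O = 20.936 × 0.7290 = 15.263 g.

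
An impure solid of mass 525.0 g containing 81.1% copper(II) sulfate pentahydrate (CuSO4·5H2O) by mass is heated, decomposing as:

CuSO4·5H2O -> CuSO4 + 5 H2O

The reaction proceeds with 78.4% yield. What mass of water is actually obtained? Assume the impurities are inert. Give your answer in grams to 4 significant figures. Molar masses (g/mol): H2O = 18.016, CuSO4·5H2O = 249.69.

120.4 g

Pure CuSO4·5H2O available = 525.0 g × 0.811 = 425.77 g.
n(CuSO4·5H2O) = 425.77 g / 249.69 g/mol = 1.7052 mol.
From the equation the CuSO4·5H2O:H2O mole ratio is 1:5, so n(H2O) = 1.7052 × 5/1 = 8.5261 mol.
Mass of H2O = 8.5261 mol × 18.016 g/mol = 153.61 g.
Actual mass collected = 153.61 g × 0.784 = 120.43 g.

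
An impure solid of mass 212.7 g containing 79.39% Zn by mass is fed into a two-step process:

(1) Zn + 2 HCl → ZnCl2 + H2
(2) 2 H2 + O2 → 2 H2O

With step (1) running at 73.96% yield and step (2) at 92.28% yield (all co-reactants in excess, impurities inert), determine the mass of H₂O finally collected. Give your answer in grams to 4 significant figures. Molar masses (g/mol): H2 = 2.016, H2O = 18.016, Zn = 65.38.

31.76 g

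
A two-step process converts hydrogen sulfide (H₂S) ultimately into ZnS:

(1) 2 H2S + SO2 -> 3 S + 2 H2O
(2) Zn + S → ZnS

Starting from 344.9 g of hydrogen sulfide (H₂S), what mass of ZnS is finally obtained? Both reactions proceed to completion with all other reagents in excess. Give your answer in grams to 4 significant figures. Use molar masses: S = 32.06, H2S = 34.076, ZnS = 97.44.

n(H2S) = 344.90 / 34.076 = 10.121 mol.
Step 1 gives a 2:3 ratio of H2S to S, so n(S) = 15.182 mol.
In step 2 the S:ZnS ratio is 1:1, so n(ZnS) = 15.182 mol.
Mass of ZnS = 15.182 × 97.44 = 1479.4 g.

1479 g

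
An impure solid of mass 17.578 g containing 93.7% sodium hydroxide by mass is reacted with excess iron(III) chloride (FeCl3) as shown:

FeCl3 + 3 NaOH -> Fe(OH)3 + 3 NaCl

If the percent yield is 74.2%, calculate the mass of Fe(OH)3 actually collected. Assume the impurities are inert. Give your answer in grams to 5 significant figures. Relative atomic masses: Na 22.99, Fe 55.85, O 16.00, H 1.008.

Pure NaOH available = 17.578 g × 0.937 = 16.4706 g.
M(NaOH) = 22.99 + 16.00 + 1.008 = 39.998 g/mol.
M(Fe(OH)3) = 55.85 + 3(16.00) + 3(1.008) = 106.874 g/mol.
n(NaOH) = 16.4706 g / 39.998 g/mol = 0.411785 mol.
From the equation the NaOH:Fe(OH)3 mole ratio is 3:1, so n(Fe(OH)3) = 0.411785 × 1/3 = 0.137262 mol.
Mass of Fe(OH)3 = 0.137262 mol × 106.874 g/mol = 14.6697 g.
Actual mass collected = 14.6697 g × 0.742 = 10.8849 g.

10.885 g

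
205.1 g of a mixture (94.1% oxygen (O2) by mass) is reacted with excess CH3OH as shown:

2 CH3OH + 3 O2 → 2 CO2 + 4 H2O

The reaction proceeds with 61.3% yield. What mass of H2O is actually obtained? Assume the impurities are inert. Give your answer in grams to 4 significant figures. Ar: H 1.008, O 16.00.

88.81 g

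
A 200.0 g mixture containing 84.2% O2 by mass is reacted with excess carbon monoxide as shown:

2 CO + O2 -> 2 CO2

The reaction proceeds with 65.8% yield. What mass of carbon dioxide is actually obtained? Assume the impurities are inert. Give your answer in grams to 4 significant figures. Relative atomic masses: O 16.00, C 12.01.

304.8 g

Pure O2 available = 200.0 g × 0.842 = 168.40 g.
M(O2) = 2(16.00) = 32.00 g/mol.
M(CO2) = 12.01 + 2(16.00) = 44.01 g/mol.
n(O2) = 168.40 g / 32.00 g/mol = 5.2625 mol.
From the equation the O2:CO2 mole ratio is 1:2, so n(CO2) = 5.2625 × 2/1 = 10.525 mol.
Mass of CO2 = 10.525 mol × 44.01 g/mol = 463.21 g.
Actual mass collected = 463.21 g × 0.658 = 304.79 g.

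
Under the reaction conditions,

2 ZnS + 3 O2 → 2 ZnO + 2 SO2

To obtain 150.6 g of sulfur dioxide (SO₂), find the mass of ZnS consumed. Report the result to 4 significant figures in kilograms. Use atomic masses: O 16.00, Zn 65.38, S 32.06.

0.2291 kg

M(SO2) = 32.06 + 2(16.00) = 64.06 g/mol.
M(ZnS) = 65.38 + 32.06 = 97.44 g/mol.
n(SO2) = 150.60 g / 64.06 g/mol = 2.3509 mol.
From the equation the SO2:ZnS mole ratio is 2:2, so n(ZnS) = 2.3509 × 2/2 = 2.3509 mol.
Mass of ZnS = 2.3509 mol × 97.44 g/mol = 229.07 g.
Converting to kg: 229.07 g = 0.2291 kg.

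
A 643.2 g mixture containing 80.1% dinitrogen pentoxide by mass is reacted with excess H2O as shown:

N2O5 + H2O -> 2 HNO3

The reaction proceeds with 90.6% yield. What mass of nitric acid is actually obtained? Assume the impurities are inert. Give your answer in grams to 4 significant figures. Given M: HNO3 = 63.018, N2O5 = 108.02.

Pure N2O5 available = 643.2 g × 0.801 = 515.20 g.
n(N2O5) = 515.20 g / 108.02 g/mol = 4.7695 mol.
From the equation the N2O5:HNO3 mole ratio is 1:2, so n(HNO3) = 4.7695 × 2/1 = 9.5390 mol.
Mass of HNO3 = 9.5390 mol × 63.018 g/mol = 601.13 g.
Actual mass collected = 601.13 g × 0.906 = 544.62 g.

544.6 g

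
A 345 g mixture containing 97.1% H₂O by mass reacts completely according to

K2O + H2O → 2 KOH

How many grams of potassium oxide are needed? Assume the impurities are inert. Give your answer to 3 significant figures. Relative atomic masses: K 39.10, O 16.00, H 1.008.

1750 g

Mass of pure H2O = 345 g × 0.971 = 335.0 g.
M(H2O) = 2(1.008) + 16.00 = 18.016 g/mol.
M(K2O) = 2(39.10) + 16.00 = 94.20 g/mol.
n(H2O) = 335.0 g / 18.016 g/mol = 18.59 mol.
From the equation the H2O:K2O mole ratio is 1:1, so n(K2O) = 18.59 × 1/1 = 18.59 mol.
Mass of K2O = 18.59 mol × 94.20 g/mol = 1752 g.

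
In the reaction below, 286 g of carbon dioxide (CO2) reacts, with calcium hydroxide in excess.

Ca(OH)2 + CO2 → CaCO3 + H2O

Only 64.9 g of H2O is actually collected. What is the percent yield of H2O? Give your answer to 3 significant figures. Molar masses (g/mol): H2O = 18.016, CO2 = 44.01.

55.4 %

n(CO2) = 286.0 g / 44.01 g/mol = 6.499 mol.
From the equation the CO2:H2O mole ratio is 1:1, so n(H2O) = 6.499 × 1/1 = 6.499 mol.
Mass of H2O = 6.499 mol × 18.016 g/mol = 117.1 g.
This is the theoretical yield. Percent yield = 64.9 g / 117.1 g × 100% = 55.43%.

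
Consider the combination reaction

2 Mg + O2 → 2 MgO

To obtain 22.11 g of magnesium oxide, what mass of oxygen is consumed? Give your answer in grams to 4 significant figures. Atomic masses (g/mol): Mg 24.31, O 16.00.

8.776 g

M(MgO) = 24.31 + 16.00 = 40.31 g/mol.
M(O2) = 2(16.00) = 32.00 g/mol.
n(MgO) = 22.110 g / 40.31 g/mol = 0.54850 mol.
From the equation the MgO:O2 mole ratio is 2:1, so n(O2) = 0.54850 × 1/2 = 0.27425 mol.
Mass of O2 = 0.27425 mol × 32.00 g/mol = 8.7760 g.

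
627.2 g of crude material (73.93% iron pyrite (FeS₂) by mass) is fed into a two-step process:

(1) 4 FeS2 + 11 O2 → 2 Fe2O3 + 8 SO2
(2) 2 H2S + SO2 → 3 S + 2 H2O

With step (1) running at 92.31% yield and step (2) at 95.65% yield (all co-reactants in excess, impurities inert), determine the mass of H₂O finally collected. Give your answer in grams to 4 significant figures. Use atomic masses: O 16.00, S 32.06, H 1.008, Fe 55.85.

Pure FeS2 = 627.2 × 0.7393 = 463.69 g.
M(FeS2) = 55.85 + 2(32.06) = 119.97 g/mol.
M(H2O) = 2(1.008) + 16.00 = 18.016 g/mol.
n(FeS2) = 463.69 / 119.97 = 3.8650 mol.
Step 1 (FeS2:SO2 = 4:8): theoretical n(SO2) = 7.7301 mol; at 92.31% yield, n(SO2) = 7.1356 mol.
Step 2 (SO2:H2O = 1:2): theoretical n(H2O) = 14.271 mol, so theoretical mass = 14.271 × 18.016 = 257.11 g.
At 95.65% yield, actual mass of H2O = 257.11 × 0.9565 = 245.93 g.

245.9 g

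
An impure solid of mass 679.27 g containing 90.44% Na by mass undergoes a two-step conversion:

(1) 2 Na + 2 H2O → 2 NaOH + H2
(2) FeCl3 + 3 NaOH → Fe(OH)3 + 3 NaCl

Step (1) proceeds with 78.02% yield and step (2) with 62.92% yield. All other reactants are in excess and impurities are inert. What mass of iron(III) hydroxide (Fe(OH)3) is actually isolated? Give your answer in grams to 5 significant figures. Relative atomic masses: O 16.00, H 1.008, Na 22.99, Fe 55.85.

Pure Na = 679.27 × 0.9044 = 614.332 g.
M(Na) = 22.99 g/mol.
M(Fe(OH)3) = 55.85 + 3(16.00) + 3(1.008) = 106.874 g/mol.
n(Na) = 614.332 / 22.99 = 26.7217 mol.
Step 1 (Na:NaOH = 2:2): theoretical n(NaOH) = 26.7217 mol; at 78.02% yield, n(NaOH) = 20.8483 mol.
Step 2 (NaOH:Fe(OH)3 = 3:1): theoretical n(Fe(OH)3) = 6.94942 mol, so theoretical mass = 6.94942 × 106.874 = 742.713 g.
At 62.92% yield, actual mass of Fe(OH)3 = 742.713 × 0.6292 = 467.315 g.

467.31 g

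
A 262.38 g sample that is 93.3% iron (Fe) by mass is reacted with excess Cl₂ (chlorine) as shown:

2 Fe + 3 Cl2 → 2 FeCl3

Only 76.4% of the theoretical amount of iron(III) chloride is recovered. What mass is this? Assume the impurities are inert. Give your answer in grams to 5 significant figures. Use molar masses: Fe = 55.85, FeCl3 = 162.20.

543.17 g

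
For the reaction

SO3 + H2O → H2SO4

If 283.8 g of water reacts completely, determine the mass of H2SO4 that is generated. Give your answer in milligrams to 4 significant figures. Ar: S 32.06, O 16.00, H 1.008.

1545000 mg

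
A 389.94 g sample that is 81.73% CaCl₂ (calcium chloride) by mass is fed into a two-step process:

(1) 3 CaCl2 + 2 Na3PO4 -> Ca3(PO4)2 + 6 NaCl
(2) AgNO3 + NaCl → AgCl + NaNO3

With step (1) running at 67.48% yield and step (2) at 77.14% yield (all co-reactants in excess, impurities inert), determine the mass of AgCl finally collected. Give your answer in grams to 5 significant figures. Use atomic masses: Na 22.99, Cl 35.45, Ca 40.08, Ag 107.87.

428.48 g

Pure CaCl2 = 389.94 × 0.8173 = 318.698 g.
M(CaCl2) = 40.08 + 2(35.45) = 110.98 g/mol.
M(AgCl) = 107.87 + 35.45 = 143.32 g/mol.
n(CaCl2) = 318.698 / 110.98 = 2.87167 mol.
Step 1 (CaCl2:NaCl = 3:6): theoretical n(NaCl) = 5.74334 mol; at 67.48% yield, n(NaCl) = 3.87561 mol.
Step 2 (NaCl:AgCl = 1:1): theoretical n(AgCl) = 3.87561 mol, so theoretical mass = 3.87561 × 143.32 = 555.452 g.
At 77.14% yield, actual mass of AgCl = 555.452 × 0.7714 = 428.476 g.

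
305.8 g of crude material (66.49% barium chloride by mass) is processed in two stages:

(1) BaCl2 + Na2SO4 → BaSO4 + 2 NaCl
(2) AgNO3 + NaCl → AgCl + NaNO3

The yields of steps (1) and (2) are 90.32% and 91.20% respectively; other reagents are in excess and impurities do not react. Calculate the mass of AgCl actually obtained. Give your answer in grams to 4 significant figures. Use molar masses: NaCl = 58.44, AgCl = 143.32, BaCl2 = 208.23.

230.6 g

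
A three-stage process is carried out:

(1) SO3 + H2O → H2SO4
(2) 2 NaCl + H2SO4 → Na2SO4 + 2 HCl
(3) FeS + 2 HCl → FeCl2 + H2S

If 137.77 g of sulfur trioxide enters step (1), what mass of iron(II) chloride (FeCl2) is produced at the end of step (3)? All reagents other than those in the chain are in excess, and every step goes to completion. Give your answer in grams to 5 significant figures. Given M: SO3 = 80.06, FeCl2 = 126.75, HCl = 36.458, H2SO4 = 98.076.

218.12 g

n(SO3) = 137.77 / 80.06 = 1.72083 mol.
Reaction (1): SO3→H2SO4 ratio 1:1 ⇒ n(H2SO4) = 1.72083 mol.
Reaction (2): H2SO4→HCl ratio 1:2 ⇒ n(HCl) = 3.44167 mol.
Reaction (3): HCl→FeCl2 ratio 2:1 ⇒ n(FeCl2) = 1.72083 mol.
Mass of FeCl2 = 1.72083 × 126.75 = 218.116 g.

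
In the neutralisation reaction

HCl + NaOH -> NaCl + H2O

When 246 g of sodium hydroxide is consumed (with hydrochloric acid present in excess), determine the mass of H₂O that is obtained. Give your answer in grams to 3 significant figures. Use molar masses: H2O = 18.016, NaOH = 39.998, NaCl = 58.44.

111 g

n(NaOH) = 246.0 g / 39.998 g/mol = 6.150 mol.
From the equation the NaOH:H2O mole ratio is 1:1, so n(H2O) = 6.150 × 1/1 = 6.150 mol.
Mass of H2O = 6.150 mol × 18.016 g/mol = 110.8 g.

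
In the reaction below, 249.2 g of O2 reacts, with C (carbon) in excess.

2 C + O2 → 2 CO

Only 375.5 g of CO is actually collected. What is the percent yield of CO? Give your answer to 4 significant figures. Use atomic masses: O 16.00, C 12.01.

86.07 %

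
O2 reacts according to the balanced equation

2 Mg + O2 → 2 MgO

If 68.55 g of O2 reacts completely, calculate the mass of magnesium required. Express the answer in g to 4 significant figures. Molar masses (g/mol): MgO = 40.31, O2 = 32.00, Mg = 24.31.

104.2 g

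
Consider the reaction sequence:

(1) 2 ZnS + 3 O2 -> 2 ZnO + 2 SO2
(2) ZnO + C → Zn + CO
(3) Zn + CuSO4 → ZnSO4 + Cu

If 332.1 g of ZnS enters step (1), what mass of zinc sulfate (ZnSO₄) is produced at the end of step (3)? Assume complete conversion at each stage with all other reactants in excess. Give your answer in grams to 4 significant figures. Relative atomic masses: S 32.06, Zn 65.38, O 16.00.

M(ZnS) = 65.38 + 32.06 = 97.44 g/mol.
M(ZnSO4) = 65.38 + 32.06 + 4(16.00) = 161.44 g/mol.
n(ZnS) = 332.1 / 97.44 = 3.4083 mol.
Reaction (1): ZnS→ZnO ratio 2:2 ⇒ n(ZnO) = 3.4083 mol.
Reaction (2): ZnO→Zn ratio 1:1 ⇒ n(Zn) = 3.4083 mol.
Reaction (3): Zn→ZnSO4 ratio 1:1 ⇒ n(ZnSO4) = 3.4083 mol.
Mass of ZnSO4 = 3.4083 × 161.44 = 550.23 g.

550.2 g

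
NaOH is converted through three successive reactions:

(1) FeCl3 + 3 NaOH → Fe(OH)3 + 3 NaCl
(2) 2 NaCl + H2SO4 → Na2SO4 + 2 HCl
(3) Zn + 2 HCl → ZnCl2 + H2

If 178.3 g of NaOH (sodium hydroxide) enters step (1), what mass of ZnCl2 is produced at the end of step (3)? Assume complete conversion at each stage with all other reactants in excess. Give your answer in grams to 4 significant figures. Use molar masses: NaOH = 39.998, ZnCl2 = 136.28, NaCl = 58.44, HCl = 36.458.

n(NaOH) = 178.3 / 39.998 = 4.4577 mol.
Reaction (1): NaOH→NaCl ratio 3:3 ⇒ n(NaCl) = 4.4577 mol.
Reaction (2): NaCl→HCl ratio 2:2 ⇒ n(HCl) = 4.4577 mol.
Reaction (3): HCl→ZnCl2 ratio 2:1 ⇒ n(ZnCl2) = 2.2289 mol.
Mass of ZnCl2 = 2.2289 × 136.28 = 303.75 g.

303.7 g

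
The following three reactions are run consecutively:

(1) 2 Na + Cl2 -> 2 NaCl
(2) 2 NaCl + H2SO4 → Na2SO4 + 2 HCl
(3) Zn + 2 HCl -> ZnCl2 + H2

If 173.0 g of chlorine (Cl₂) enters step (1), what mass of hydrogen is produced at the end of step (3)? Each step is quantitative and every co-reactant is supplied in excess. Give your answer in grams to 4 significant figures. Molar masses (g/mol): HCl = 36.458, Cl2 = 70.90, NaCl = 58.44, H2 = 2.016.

n(Cl2) = 173.0 / 70.90 = 2.4401 mol.
Reaction (1): Cl2→NaCl ratio 1:2 ⇒ n(NaCl) = 4.8801 mol.
Reaction (2): NaCl→HCl ratio 2:2 ⇒ n(HCl) = 4.8801 mol.
Reaction (3): HCl→H2 ratio 2:1 ⇒ n(H2) = 2.4401 mol.
Mass of H2 = 2.4401 × 2.016 = 4.9192 g.

4.919 g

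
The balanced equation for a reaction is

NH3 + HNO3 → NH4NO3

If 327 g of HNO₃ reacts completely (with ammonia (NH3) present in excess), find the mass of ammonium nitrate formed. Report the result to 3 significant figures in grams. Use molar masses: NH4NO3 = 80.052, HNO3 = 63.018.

n(HNO3) = 327.0 g / 63.018 g/mol = 5.189 mol.
From the equation the HNO3:NH4NO3 mole ratio is 1:1, so n(NH4NO3) = 5.189 × 1/1 = 5.189 mol.
Mass of NH4NO3 = 5.189 mol × 80.052 g/mol = 415.4 g.

415 g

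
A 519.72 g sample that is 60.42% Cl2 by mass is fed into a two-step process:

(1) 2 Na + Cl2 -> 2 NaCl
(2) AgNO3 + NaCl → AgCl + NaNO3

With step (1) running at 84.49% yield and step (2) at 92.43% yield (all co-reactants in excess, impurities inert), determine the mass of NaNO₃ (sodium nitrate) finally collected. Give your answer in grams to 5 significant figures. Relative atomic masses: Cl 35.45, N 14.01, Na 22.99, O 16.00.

587.99 g

Pure Cl2 = 519.72 × 0.6042 = 314.015 g.
M(Cl2) = 2(35.45) = 70.90 g/mol.
M(NaNO3) = 22.99 + 14.01 + 3(16.00) = 85.00 g/mol.
n(Cl2) = 314.015 / 70.90 = 4.42898 mol.
Step 1 (Cl2:NaCl = 1:2): theoretical n(NaCl) = 8.85796 mol; at 84.49% yield, n(NaCl) = 7.48409 mol.
Step 2 (NaCl:NaNO3 = 1:1): theoretical n(NaNO3) = 7.48409 mol, so theoretical mass = 7.48409 × 85.00 = 636.148 g.
At 92.43% yield, actual mass of NaNO3 = 636.148 × 0.9243 = 587.992 g.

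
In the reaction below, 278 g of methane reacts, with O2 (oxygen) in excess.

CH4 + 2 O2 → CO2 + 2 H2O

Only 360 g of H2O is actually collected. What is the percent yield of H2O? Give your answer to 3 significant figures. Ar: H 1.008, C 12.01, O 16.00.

57.7 %

M(CH4) = 12.01 + 4(1.008) = 16.042 g/mol.
M(H2O) = 2(1.008) + 16.00 = 18.016 g/mol.
n(CH4) = 278.0 g / 16.042 g/mol = 17.33 mol.
From the equation the CH4:H2O mole ratio is 1:2, so n(H2O) = 17.33 × 2/1 = 34.66 mol.
Mass of H2O = 34.66 mol × 18.016 g/mol = 624.4 g.
This is the theoretical yield. Percent yield = 360 g / 624.4 g × 100% = 57.65%.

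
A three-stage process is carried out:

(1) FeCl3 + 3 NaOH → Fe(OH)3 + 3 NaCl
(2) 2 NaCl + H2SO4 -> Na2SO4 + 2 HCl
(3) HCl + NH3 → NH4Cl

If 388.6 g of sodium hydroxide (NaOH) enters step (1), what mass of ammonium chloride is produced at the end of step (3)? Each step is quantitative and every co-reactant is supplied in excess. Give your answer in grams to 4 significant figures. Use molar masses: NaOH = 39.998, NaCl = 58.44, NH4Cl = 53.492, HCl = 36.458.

n(NaOH) = 388.6 / 39.998 = 9.7155 mol.
Reaction (1): NaOH→NaCl ratio 3:3 ⇒ n(NaCl) = 9.7155 mol.
Reaction (2): NaCl→HCl ratio 2:2 ⇒ n(HCl) = 9.7155 mol.
Reaction (3): HCl→NH4Cl ratio 1:1 ⇒ n(NH4Cl) = 9.7155 mol.
Mass of NH4Cl = 9.7155 × 53.492 = 519.70 g.

519.7 g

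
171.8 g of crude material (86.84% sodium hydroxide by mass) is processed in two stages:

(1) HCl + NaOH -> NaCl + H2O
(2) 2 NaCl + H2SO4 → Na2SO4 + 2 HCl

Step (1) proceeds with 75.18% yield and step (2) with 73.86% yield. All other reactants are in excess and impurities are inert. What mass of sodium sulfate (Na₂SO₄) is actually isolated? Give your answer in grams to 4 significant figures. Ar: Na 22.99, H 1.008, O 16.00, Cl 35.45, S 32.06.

147.1 g

Pure NaOH = 171.8 × 0.8684 = 149.19 g.
M(NaOH) = 22.99 + 16.00 + 1.008 = 39.998 g/mol.
M(Na2SO4) = 2(22.99) + 32.06 + 4(16.00) = 142.04 g/mol.
n(NaOH) = 149.19 / 39.998 = 3.7300 mol.
Step 1 (NaOH:NaCl = 1:1): theoretical n(NaCl) = 3.7300 mol; at 75.18% yield, n(NaCl) = 2.8042 mol.
Step 2 (NaCl:Na2SO4 = 2:1): theoretical n(Na2SO4) = 1.4021 mol, so theoretical mass = 1.4021 × 142.04 = 199.15 g.
At 73.86% yield, actual mass of Na2SO4 = 199.15 × 0.7386 = 147.09 g.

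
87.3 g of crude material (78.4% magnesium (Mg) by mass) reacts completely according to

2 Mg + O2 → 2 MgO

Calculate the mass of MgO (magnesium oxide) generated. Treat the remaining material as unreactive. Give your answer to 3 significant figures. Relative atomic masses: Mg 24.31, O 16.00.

Mass of pure Mg = 87.3 g × 0.784 = 68.44 g.
M(Mg) = 24.31 g/mol.
M(MgO) = 24.31 + 16.00 = 40.31 g/mol.
n(Mg) = 68.44 g / 24.31 g/mol = 2.815 mol.
From the equation the Mg:MgO mole ratio is 2:2, so n(MgO) = 2.815 × 2/2 = 2.815 mol.
Mass of MgO = 2.815 mol × 40.31 g/mol = 113.5 g.

113 g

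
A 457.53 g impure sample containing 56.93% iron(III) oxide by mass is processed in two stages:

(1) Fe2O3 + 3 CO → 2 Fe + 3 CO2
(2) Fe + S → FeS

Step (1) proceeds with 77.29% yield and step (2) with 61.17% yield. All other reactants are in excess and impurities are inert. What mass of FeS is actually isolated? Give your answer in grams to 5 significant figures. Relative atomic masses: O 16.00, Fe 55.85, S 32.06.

Pure Fe2O3 = 457.53 × 0.5693 = 260.472 g.
M(Fe2O3) = 2(55.85) + 3(16.00) = 159.70 g/mol.
M(FeS) = 55.85 + 32.06 = 87.91 g/mol.
n(Fe2O3) = 260.472 / 159.70 = 1.63101 mol.
Step 1 (Fe2O3:Fe = 1:2): theoretical n(Fe) = 3.26201 mol; at 77.29% yield, n(Fe) = 2.52121 mol.
Step 2 (Fe:FeS = 1:1): theoretical n(FeS) = 2.52121 mol, so theoretical mass = 2.52121 × 87.91 = 221.640 g.
At 61.17% yield, actual mass of FeS = 221.640 × 0.6117 = 135.577 g.

135.58 g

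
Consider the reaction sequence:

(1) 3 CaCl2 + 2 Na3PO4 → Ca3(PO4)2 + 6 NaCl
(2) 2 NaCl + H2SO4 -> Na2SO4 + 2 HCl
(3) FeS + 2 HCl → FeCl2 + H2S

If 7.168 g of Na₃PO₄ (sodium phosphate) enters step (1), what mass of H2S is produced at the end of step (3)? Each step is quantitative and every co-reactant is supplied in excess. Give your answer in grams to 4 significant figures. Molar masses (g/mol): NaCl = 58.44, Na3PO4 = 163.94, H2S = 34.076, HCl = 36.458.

n(Na3PO4) = 7.168 / 163.94 = 0.043723 mol.
Reaction (1): Na3PO4→NaCl ratio 2:6 ⇒ n(NaCl) = 0.13117 mol.
Reaction (2): NaCl→HCl ratio 2:2 ⇒ n(HCl) = 0.13117 mol.
Reaction (3): HCl→H2S ratio 2:1 ⇒ n(H2S) = 0.065585 mol.
Mass of H2S = 0.065585 × 34.076 = 2.2349 g.

2.235 g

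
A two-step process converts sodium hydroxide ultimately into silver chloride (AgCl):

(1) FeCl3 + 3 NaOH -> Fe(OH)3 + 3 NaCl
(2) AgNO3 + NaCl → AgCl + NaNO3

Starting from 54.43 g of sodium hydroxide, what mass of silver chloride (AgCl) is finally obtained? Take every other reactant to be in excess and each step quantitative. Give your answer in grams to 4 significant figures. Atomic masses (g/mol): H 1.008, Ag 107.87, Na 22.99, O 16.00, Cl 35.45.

M(NaOH) = 22.99 + 16.00 + 1.008 = 39.998 g/mol.
M(AgCl) = 107.87 + 35.45 = 143.32 g/mol.
n(NaOH) = 54.430 / 39.998 = 1.3608 mol.
Step 1 gives a 3:3 ratio of NaOH to NaCl, so n(NaCl) = 1.3608 mol.
In step 2 the NaCl:AgCl ratio is 1:1, so n(AgCl) = 1.3608 mol.
Mass of AgCl = 1.3608 × 143.32 = 195.03 g.

195.0 g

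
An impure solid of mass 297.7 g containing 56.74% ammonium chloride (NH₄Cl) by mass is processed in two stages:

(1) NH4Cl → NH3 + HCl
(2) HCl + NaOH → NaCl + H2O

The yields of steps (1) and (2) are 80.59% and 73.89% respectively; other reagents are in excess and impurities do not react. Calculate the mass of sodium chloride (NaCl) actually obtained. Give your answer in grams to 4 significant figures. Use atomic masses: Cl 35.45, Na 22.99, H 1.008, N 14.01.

109.9 g

Pure NH4Cl = 297.7 × 0.5674 = 168.91 g.
M(NH4Cl) = 14.01 + 4(1.008) + 35.45 = 53.492 g/mol.
M(NaCl) = 22.99 + 35.45 = 58.44 g/mol.
n(NH4Cl) = 168.91 / 53.492 = 3.1578 mol.
Step 1 (NH4Cl:HCl = 1:1): theoretical n(HCl) = 3.1578 mol; at 80.59% yield, n(HCl) = 2.5448 mol.
Step 2 (HCl:NaCl = 1:1): theoretical n(NaCl) = 2.5448 mol, so theoretical mass = 2.5448 × 58.44 = 148.72 g.
At 73.89% yield, actual mass of NaCl = 148.72 × 0.7389 = 109.89 g.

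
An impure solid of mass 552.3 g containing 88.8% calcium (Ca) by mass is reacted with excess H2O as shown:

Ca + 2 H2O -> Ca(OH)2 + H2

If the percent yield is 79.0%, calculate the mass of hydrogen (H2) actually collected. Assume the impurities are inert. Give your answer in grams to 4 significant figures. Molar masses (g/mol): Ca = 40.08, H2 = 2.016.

19.49 g

Pure Ca available = 552.3 g × 0.888 = 490.44 g.
n(Ca) = 490.44 g / 40.08 g/mol = 12.237 mol.
From the equation the Ca:H2 mole ratio is 1:1, so n(H2) = 12.237 × 1/1 = 12.237 mol.
Mass of H2 = 12.237 mol × 2.016 g/mol = 24.669 g.
Actual mass collected = 24.669 g × 0.790 = 19.488 g.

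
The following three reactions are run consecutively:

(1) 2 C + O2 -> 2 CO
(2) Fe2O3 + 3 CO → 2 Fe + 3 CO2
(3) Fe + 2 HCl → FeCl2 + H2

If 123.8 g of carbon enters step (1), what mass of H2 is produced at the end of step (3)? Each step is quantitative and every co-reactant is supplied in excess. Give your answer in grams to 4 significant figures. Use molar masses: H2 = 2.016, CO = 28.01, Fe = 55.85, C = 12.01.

13.85 g

n(C) = 123.8 / 12.01 = 10.308 mol.
Reaction (1): C→CO ratio 2:2 ⇒ n(CO) = 10.308 mol.
Reaction (2): CO→Fe ratio 3:2 ⇒ n(Fe) = 6.8721 mol.
Reaction (3): Fe→H2 ratio 1:1 ⇒ n(H2) = 6.8721 mol.
Mass of H2 = 6.8721 × 2.016 = 13.854 g.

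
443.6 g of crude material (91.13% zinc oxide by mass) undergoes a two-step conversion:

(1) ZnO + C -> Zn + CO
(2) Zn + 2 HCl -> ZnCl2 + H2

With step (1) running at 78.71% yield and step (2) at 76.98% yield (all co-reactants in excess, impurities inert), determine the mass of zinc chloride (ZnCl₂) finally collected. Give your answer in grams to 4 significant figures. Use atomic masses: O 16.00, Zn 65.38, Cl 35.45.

Pure ZnO = 443.6 × 0.9113 = 404.25 g.
M(ZnO) = 65.38 + 16.00 = 81.38 g/mol.
M(ZnCl2) = 65.38 + 2(35.45) = 136.28 g/mol.
n(ZnO) = 404.25 / 81.38 = 4.9675 mol.
Step 1 (ZnO:Zn = 1:1): theoretical n(Zn) = 4.9675 mol; at 78.71% yield, n(Zn) = 3.9099 mol.
Step 2 (Zn:ZnCl2 = 1:1): theoretical n(ZnCl2) = 3.9099 mol, so theoretical mass = 3.9099 × 136.28 = 532.84 g.
At 76.98% yield, actual mass of ZnCl2 = 532.84 × 0.7698 = 410.18 g.

410.2 g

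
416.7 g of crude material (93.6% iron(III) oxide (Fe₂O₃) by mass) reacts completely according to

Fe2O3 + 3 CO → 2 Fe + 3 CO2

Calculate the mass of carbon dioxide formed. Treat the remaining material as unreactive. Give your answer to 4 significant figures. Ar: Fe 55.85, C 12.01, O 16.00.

322.5 g

Mass of pure Fe2O3 = 416.7 g × 0.936 = 390.03 g.
M(Fe2O3) = 2(55.85) + 3(16.00) = 159.70 g/mol.
M(CO2) = 12.01 + 2(16.00) = 44.01 g/mol.
n(Fe2O3) = 390.03 g / 159.70 g/mol = 2.4423 mol.
From the equation the Fe2O3:CO2 mole ratio is 1:3, so n(CO2) = 2.4423 × 3/1 = 7.3268 mol.
Mass of CO2 = 7.3268 mol × 44.01 g/mol = 322.45 g.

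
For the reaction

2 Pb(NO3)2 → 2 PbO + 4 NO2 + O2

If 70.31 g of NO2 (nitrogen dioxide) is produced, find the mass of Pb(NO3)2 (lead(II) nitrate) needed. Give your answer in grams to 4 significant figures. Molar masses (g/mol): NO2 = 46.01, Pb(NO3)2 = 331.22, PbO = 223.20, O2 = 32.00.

n(NO2) = 70.310 g / 46.01 g/mol = 1.5281 mol.
From the equation the NO2:Pb(NO3)2 mole ratio is 4:2, so n(Pb(NO3)2) = 1.5281 × 2/4 = 0.76407 mol.
Mass of Pb(NO3)2 = 0.76407 mol × 331.22 g/mol = 253.08 g.

253.1 g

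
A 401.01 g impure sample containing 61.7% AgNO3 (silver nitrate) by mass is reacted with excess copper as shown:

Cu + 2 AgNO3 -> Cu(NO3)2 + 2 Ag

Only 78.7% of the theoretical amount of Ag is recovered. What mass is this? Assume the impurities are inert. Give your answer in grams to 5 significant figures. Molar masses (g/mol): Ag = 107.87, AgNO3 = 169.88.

123.64 g

Pure AgNO3 available = 401.01 g × 0.617 = 247.423 g.
n(AgNO3) = 247.423 g / 169.88 g/mol = 1.45646 mol.
From the equation the AgNO3:Ag mole ratio is 2:2, so n(Ag) = 1.45646 × 2/2 = 1.45646 mol.
Mass of Ag = 1.45646 mol × 107.87 g/mol = 157.108 g.
Actual mass collected = 157.108 g × 0.787 = 123.644 g.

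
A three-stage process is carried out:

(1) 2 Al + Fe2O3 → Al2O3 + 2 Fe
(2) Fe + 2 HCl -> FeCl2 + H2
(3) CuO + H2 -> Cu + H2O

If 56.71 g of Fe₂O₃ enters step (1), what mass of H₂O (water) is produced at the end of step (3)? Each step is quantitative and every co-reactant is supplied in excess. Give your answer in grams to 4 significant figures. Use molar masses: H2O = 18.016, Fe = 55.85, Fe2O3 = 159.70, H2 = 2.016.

n(Fe2O3) = 56.71 / 159.70 = 0.35510 mol.
Reaction (1): Fe2O3→Fe ratio 1:2 ⇒ n(Fe) = 0.71021 mol.
Reaction (2): Fe→H2 ratio 1:1 ⇒ n(H2) = 0.71021 mol.
Reaction (3): H2→H2O ratio 1:1 ⇒ n(H2O) = 0.71021 mol.
Mass of H2O = 0.71021 × 18.016 = 12.795 g.

12.80 g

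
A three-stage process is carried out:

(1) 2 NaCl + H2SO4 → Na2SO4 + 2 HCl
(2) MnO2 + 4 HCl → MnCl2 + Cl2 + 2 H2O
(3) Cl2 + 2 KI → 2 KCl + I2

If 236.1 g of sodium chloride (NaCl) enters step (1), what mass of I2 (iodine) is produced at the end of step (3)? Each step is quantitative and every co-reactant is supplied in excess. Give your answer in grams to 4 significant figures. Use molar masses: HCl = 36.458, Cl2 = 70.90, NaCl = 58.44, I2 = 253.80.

256.3 g

n(NaCl) = 236.1 / 58.44 = 4.0400 mol.
Reaction (1): NaCl→HCl ratio 2:2 ⇒ n(HCl) = 4.0400 mol.
Reaction (2): HCl→Cl2 ratio 4:1 ⇒ n(Cl2) = 1.0100 mol.
Reaction (3): Cl2→I2 ratio 1:1 ⇒ n(I2) = 1.0100 mol.
Mass of I2 = 1.0100 × 253.80 = 256.34 g.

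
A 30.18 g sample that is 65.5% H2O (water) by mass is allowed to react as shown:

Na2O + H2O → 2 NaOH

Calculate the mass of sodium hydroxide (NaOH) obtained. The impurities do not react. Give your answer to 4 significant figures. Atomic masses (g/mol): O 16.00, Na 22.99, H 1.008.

87.77 g

Mass of pure H2O = 30.18 g × 0.655 = 19.768 g.
M(H2O) = 2(1.008) + 16.00 = 18.016 g/mol.
M(NaOH) = 22.99 + 16.00 + 1.008 = 39.998 g/mol.
n(H2O) = 19.768 g / 18.016 g/mol = 1.0972 mol.
From the equation the H2O:NaOH mole ratio is 1:2, so n(NaOH) = 1.0972 × 2/1 = 2.1945 mol.
Mass of NaOH = 2.1945 mol × 39.998 g/mol = 87.775 g.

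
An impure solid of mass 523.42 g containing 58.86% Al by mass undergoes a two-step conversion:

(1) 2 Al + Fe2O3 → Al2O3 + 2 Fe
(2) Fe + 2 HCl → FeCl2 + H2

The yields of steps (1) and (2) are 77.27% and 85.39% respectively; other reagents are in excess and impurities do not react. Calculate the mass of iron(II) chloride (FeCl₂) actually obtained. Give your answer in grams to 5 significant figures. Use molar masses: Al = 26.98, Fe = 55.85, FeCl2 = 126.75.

Pure Al = 523.42 × 0.5886 = 308.085 g.
n(Al) = 308.085 / 26.98 = 11.4190 mol.
Step 1 (Al:Fe = 2:2): theoretical n(Fe) = 11.4190 mol; at 77.27% yield, n(Fe) = 8.82347 mol.
Step 2 (Fe:FeCl2 = 1:1): theoretical n(FeCl2) = 8.82347 mol, so theoretical mass = 8.82347 × 126.75 = 1118.38 g.
At 85.39% yield, actual mass of FeCl2 = 1118.38 × 0.8539 = 954.981 g.

954.98 g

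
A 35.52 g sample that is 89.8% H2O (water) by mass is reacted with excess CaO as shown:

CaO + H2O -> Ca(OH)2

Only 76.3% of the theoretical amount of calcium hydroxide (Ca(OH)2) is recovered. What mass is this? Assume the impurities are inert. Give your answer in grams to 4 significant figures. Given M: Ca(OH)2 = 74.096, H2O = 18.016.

100.1 g

Pure H2O available = 35.52 g × 0.898 = 31.897 g.
n(H2O) = 31.897 g / 18.016 g/mol = 1.7705 mol.
From the equation the H2O:Ca(OH)2 mole ratio is 1:1, so n(Ca(OH)2) = 1.7705 × 1/1 = 1.7705 mol.
Mass of Ca(OH)2 = 1.7705 mol × 74.096 g/mol = 131.19 g.
Actual mass collected = 131.19 g × 0.763 = 100.09 g.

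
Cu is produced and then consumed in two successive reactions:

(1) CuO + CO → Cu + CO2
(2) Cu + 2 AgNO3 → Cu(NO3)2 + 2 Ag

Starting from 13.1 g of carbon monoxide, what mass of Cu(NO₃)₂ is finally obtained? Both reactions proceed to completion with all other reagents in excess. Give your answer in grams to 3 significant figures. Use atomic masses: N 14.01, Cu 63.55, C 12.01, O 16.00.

M(CO) = 12.01 + 16.00 = 28.01 g/mol.
M(Cu(NO3)2) = 63.55 + 2(14.01) + 6(16.00) = 187.57 g/mol.
n(CO) = 13.10 / 28.01 = 0.4677 mol.
Step 1 gives a 1:1 ratio of CO to Cu, so n(Cu) = 0.4677 mol.
In step 2 the Cu:Cu(NO3)2 ratio is 1:1, so n(Cu(NO3)2) = 0.4677 mol.
Mass of Cu(NO3)2 = 0.4677 × 187.57 = 87.72 g.

87.7 g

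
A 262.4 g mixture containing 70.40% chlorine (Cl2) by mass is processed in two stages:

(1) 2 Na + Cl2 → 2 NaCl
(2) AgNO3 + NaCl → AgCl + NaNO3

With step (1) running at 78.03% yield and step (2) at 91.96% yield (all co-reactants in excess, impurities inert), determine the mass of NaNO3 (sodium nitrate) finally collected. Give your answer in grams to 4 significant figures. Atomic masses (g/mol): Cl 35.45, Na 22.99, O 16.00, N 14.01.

Pure Cl2 = 262.4 × 0.7040 = 184.73 g.
M(Cl2) = 2(35.45) = 70.90 g/mol.
M(NaNO3) = 22.99 + 14.01 + 3(16.00) = 85.00 g/mol.
n(Cl2) = 184.73 / 70.90 = 2.6055 mol.
Step 1 (Cl2:NaCl = 1:2): theoretical n(NaCl) = 5.2110 mol; at 78.03% yield, n(NaCl) = 4.0661 mol.
Step 2 (NaCl:NaNO3 = 1:1): theoretical n(NaNO3) = 4.0661 mol, so theoretical mass = 4.0661 × 85.00 = 345.62 g.
At 91.96% yield, actual mass of NaNO3 = 345.62 × 0.9196 = 317.83 g.

317.8 g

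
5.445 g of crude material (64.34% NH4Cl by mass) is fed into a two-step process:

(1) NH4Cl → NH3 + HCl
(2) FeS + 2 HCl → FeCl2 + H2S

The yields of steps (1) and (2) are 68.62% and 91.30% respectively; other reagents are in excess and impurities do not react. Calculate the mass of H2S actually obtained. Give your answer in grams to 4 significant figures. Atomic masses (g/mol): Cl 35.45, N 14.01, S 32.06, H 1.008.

0.6991 g

Pure NH4Cl = 5.445 × 0.6434 = 3.5033 g.
M(NH4Cl) = 14.01 + 4(1.008) + 35.45 = 53.492 g/mol.
M(H2S) = 2(1.008) + 32.06 = 34.076 g/mol.
n(NH4Cl) = 3.5033 / 53.492 = 0.065492 mol.
Step 1 (NH4Cl:HCl = 1:1): theoretical n(HCl) = 0.065492 mol; at 68.62% yield, n(HCl) = 0.044941 mol.
Step 2 (HCl:H2S = 2:1): theoretical n(H2S) = 0.022470 mol, so theoretical mass = 0.022470 × 34.076 = 0.76570 g.
At 91.30% yield, actual mass of H2S = 0.76570 × 0.9130 = 0.69909 g.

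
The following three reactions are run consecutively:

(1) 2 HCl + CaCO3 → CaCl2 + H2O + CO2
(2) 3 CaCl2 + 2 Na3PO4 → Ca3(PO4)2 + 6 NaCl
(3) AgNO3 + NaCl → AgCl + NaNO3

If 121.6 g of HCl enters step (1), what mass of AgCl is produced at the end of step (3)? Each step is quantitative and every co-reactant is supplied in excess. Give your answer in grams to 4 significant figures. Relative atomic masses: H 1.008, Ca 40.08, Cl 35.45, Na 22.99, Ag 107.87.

478.0 g

M(HCl) = 1.008 + 35.45 = 36.458 g/mol.
M(AgCl) = 107.87 + 35.45 = 143.32 g/mol.
n(HCl) = 121.6 / 36.458 = 3.3353 mol.
Reaction (1): HCl→CaCl2 ratio 2:1 ⇒ n(CaCl2) = 1.6677 mol.
Reaction (2): CaCl2→NaCl ratio 3:6 ⇒ n(NaCl) = 3.3353 mol.
Reaction (3): NaCl→AgCl ratio 1:1 ⇒ n(AgCl) = 3.3353 mol.
Mass of AgCl = 3.3353 × 143.32 = 478.02 g.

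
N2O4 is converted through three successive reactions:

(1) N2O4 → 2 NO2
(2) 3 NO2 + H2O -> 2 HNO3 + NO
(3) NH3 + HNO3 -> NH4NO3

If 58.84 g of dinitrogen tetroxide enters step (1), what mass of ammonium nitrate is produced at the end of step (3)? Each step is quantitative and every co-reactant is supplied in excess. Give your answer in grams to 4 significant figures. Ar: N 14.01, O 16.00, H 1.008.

68.25 g

M(N2O4) = 2(14.01) + 4(16.00) = 92.02 g/mol.
M(NH4NO3) = 2(14.01) + 4(1.008) + 3(16.00) = 80.052 g/mol.
n(N2O4) = 58.84 / 92.02 = 0.63943 mol.
Reaction (1): N2O4→NO2 ratio 1:2 ⇒ n(NO2) = 1.2789 mol.
Reaction (2): NO2→HNO3 ratio 3:2 ⇒ n(HNO3) = 0.85257 mol.
Reaction (3): HNO3→NH4NO3 ratio 1:1 ⇒ n(NH4NO3) = 0.85257 mol.
Mass of NH4NO3 = 0.85257 × 80.052 = 68.250 g.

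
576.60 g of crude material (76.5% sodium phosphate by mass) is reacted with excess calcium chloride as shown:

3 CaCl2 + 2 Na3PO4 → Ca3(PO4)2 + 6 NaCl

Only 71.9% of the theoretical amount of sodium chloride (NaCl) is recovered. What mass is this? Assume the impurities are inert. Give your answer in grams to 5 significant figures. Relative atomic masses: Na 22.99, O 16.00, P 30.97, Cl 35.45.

339.17 g

Pure Na3PO4 available = 576.60 g × 0.765 = 441.099 g.
M(Na3PO4) = 3(22.99) + 30.97 + 4(16.00) = 163.94 g/mol.
M(NaCl) = 22.99 + 35.45 = 58.44 g/mol.
n(Na3PO4) = 441.099 g / 163.94 g/mol = 2.69061 mol.
From the equation the Na3PO4:NaCl mole ratio is 2:6, so n(NaCl) = 2.69061 × 6/2 = 8.07184 mol.
Mass of NaCl = 8.07184 mol × 58.44 g/mol = 471.718 g.
Actual mass collected = 471.718 g × 0.719 = 339.165 g.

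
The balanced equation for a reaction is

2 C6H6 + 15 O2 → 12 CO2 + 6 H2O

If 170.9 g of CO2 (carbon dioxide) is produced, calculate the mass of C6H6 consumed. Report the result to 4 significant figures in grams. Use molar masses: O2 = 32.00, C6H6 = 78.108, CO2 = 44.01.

n(CO2) = 170.90 g / 44.01 g/mol = 3.8832 mol.
From the equation the CO2:C6H6 mole ratio is 12:2, so n(C6H6) = 3.8832 × 2/12 = 0.64720 mol.
Mass of C6H6 = 0.64720 mol × 78.108 g/mol = 50.552 g.

50.55 g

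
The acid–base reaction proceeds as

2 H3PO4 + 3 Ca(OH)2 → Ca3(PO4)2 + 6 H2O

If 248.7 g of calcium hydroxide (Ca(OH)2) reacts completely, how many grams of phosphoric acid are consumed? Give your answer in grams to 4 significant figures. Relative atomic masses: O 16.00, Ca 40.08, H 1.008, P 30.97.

219.3 g

M(Ca(OH)2) = 40.08 + 2(16.00) + 2(1.008) = 74.096 g/mol.
M(H3PO4) = 3(1.008) + 30.97 + 4(16.00) = 97.994 g/mol.
n(Ca(OH)2) = 248.70 g / 74.096 g/mol = 3.3565 mol.
From the equation the Ca(OH)2:H3PO4 mole ratio is 3:2, so n(H3PO4) = 3.3565 × 2/3 = 2.2376 mol.
Mass of H3PO4 = 2.2376 mol × 97.994 g/mol = 219.28 g.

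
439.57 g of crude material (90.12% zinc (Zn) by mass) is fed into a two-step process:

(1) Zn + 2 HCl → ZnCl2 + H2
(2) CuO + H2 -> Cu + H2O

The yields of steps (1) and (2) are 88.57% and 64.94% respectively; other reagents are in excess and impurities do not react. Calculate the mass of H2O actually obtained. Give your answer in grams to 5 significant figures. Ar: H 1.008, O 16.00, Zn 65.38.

Pure Zn = 439.57 × 0.9012 = 396.140 g.
M(Zn) = 65.38 g/mol.
M(H2O) = 2(1.008) + 16.00 = 18.016 g/mol.
n(Zn) = 396.140 / 65.38 = 6.05905 mol.
Step 1 (Zn:H2 = 1:1): theoretical n(H2) = 6.05905 mol; at 88.57% yield, n(H2) = 5.36650 mol.
Step 2 (H2:H2O = 1:1): theoretical n(H2O) = 5.36650 mol, so theoretical mass = 5.36650 × 18.016 = 96.6828 g.
At 64.94% yield, actual mass of H2O = 96.6828 × 0.6494 = 62.7858 g.

62.786 g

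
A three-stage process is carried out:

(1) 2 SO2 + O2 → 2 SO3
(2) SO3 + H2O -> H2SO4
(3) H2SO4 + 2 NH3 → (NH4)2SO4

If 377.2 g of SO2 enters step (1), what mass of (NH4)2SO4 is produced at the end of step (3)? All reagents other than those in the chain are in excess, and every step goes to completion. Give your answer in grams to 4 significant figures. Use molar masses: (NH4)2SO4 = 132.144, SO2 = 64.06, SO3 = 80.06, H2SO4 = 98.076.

n(SO2) = 377.2 / 64.06 = 5.8882 mol.
Reaction (1): SO2→SO3 ratio 2:2 ⇒ n(SO3) = 5.8882 mol.
Reaction (2): SO3→H2SO4 ratio 1:1 ⇒ n(H2SO4) = 5.8882 mol.
Reaction (3): H2SO4→(NH4)2SO4 ratio 1:1 ⇒ n((NH4)2SO4) = 5.8882 mol.
Mass of (NH4)2SO4 = 5.8882 × 132.144 = 778.09 g.

778.1 g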